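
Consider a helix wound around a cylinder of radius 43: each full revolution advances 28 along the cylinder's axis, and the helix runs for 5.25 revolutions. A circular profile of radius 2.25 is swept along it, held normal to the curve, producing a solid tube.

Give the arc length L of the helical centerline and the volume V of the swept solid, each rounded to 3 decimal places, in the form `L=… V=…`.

L=1426.026 V=22679.963

2πR = 2π·43 = 270.176968
per-turn = √(270.176968² + 28²) = √(72995.5942 + 784) = √73779.5942 = 271.623994
L = 5.25 × 271.623994 = 1426.025969
V = π·2.25² × L = 15.904313 × 1426.025969 = 22679.963082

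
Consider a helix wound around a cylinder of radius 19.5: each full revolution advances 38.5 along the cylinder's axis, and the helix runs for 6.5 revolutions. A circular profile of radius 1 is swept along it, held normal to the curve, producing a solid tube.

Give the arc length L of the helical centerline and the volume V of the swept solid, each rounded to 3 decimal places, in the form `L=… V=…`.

2πR = 2π·19.5 = 122.522113
per-turn = √(122.522113² + 38.5²) = √(15011.6683 + 1482.25) = √16493.9183 = 128.428651
L = 6.5 × 128.428651 = 834.786229
V = π·1² × L = 3.141593 × 834.786229 = 2622.558284

L=834.786 V=2622.558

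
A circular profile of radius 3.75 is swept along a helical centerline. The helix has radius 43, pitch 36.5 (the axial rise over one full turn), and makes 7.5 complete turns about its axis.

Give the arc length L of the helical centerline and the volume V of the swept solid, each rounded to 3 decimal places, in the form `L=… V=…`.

2πR = 2π·43 = 270.176968
per-turn = √(270.176968² + 36.5²) = √(72995.5942 + 1332.25) = √74327.8442 = 272.631334
L = 7.5 × 272.631334 = 2044.735003
V = π·3.75² × L = 44.178647 × 2044.735003 = 90333.625285

L=2044.735 V=90333.625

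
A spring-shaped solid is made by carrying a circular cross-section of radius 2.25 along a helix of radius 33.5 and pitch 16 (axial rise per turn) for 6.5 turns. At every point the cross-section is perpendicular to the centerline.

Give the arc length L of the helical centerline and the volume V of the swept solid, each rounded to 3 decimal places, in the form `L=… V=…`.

L=1372.111 V=21822.477

2πR = 2π·33.5 = 210.486708
per-turn = √(210.486708² + 16²) = √(44304.6542 + 256) = √44560.6542 = 211.093946
L = 6.5 × 211.093946 = 1372.110651
V = π·2.25² × L = 15.904313 × 1372.110651 = 21822.476999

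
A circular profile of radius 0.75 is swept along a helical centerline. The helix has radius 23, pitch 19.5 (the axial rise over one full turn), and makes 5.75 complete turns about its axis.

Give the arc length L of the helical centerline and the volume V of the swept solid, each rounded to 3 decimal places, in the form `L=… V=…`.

L=838.482 V=1481.720

2πR = 2π·23 = 144.513262
per-turn = √(144.513262² + 19.5²) = √(20884.0829 + 380.25) = √21264.3329 = 145.822951
L = 5.75 × 145.822951 = 838.481966
V = π·0.75² × L = 1.767146 × 838.481966 = 1481.719941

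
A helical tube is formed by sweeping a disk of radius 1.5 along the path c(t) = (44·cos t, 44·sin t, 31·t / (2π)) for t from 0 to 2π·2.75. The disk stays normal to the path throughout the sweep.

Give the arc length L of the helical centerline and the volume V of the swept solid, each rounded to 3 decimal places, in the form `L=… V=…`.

L=765.030 V=5407.679

2πR = 2π·44 = 276.460154
per-turn = √(276.460154² + 31²) = √(76430.2165 + 961) = √77391.2165 = 278.192769
L = 2.75 × 278.192769 = 765.030114
V = π·1.5² × L = 7.068583 × 765.030114 = 5407.679215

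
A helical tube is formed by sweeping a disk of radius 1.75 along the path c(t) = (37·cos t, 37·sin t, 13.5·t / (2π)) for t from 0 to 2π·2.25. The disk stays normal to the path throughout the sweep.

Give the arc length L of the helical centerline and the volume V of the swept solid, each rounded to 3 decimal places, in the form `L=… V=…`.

2πR = 2π·37 = 232.477856
per-turn = √(232.477856² + 13.5²) = √(54045.9537 + 182.25) = √54228.2037 = 232.869499
L = 2.25 × 232.869499 = 523.956373
V = π·1.75² × L = 9.621128 × 523.956373 = 5041.051074

L=523.956 V=5041.051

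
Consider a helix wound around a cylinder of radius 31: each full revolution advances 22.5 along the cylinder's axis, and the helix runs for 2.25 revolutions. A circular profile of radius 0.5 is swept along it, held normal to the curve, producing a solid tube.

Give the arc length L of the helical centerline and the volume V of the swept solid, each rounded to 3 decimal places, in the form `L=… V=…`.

2πR = 2π·31 = 194.778745
per-turn = √(194.778745² + 22.5²) = √(37938.7593 + 506.25) = √38445.0093 = 196.073989
L = 2.25 × 196.073989 = 441.166476
V = π·0.5² × L = 0.785398 × 441.166476 = 346.491340

L=441.166 V=346.491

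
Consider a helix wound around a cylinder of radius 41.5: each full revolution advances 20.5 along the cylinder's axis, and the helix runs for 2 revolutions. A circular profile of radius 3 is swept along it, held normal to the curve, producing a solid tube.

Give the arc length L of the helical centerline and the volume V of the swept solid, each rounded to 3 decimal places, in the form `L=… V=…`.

2πR = 2π·41.5 = 260.752190
per-turn = √(260.752190² + 20.5²) = √(67991.7047 + 420.25) = √68411.9547 = 261.556791
L = 2 × 261.556791 = 523.113581
V = π·3² × L = 28.274334 × 523.113581 = 14790.688054

L=523.114 V=14790.688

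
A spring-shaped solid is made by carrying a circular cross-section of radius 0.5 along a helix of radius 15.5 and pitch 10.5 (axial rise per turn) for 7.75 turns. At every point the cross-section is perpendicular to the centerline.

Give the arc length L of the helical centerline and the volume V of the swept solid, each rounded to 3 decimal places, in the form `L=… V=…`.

2πR = 2π·15.5 = 97.389372
per-turn = √(97.389372² + 10.5²) = √(9484.6898 + 110.25) = √9594.9398 = 97.953764
L = 7.75 × 97.953764 = 759.141669
V = π·0.5² × L = 0.785398 × 759.141669 = 596.228473

L=759.142 V=596.228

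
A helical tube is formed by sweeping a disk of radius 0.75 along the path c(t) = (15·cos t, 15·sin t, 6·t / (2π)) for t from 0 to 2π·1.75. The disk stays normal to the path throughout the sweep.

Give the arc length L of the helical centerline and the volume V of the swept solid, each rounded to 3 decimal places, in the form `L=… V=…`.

L=165.268 V=292.052

2πR = 2π·15 = 94.247780
per-turn = √(94.247780² + 6²) = √(8882.6440 + 36) = √8918.6440 = 94.438572
L = 1.75 × 94.438572 = 165.267502
V = π·0.75² × L = 1.767146 × 165.267502 = 292.051783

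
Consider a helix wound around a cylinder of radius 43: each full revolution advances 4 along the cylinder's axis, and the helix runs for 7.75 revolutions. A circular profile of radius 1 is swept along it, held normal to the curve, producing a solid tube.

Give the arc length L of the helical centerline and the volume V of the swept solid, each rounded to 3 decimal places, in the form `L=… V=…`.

L=2094.101 V=6578.812

2πR = 2π·43 = 270.176968
per-turn = √(270.176968² + 4²) = √(72995.5942 + 16) = √73011.5942 = 270.206577
L = 7.75 × 270.206577 = 2094.100970
V = π·1² × L = 3.141593 × 2094.100970 = 6578.812224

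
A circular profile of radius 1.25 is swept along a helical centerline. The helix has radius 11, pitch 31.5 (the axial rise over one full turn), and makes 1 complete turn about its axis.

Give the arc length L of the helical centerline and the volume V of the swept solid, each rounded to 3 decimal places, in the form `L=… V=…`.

2πR = 2π·11 = 69.115038
per-turn = √(69.115038² + 31.5²) = √(4776.8885 + 992.25) = √5769.1385 = 75.954845
L = 1 × 75.954845 = 75.954845
V = π·1.25² × L = 4.908739 × 75.954845 = 372.842475

L=75.955 V=372.842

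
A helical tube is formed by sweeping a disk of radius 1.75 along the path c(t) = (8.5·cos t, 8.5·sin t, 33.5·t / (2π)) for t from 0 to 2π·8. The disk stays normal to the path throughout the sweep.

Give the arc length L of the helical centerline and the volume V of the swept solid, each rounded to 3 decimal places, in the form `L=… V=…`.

2πR = 2π·8.5 = 53.407075
per-turn = √(53.407075² + 33.5²) = √(2852.3157 + 1122.25) = √3974.5657 = 63.044157
L = 8 × 63.044157 = 504.353252
V = π·1.75² × L = 9.621128 × 504.353252 = 4852.446945

L=504.353 V=4852.447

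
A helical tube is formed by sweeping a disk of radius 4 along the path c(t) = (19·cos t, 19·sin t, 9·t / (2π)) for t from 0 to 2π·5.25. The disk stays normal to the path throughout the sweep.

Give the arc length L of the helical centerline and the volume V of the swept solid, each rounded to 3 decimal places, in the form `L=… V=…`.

L=628.526 V=31593.177

2πR = 2π·19 = 119.380521
per-turn = √(119.380521² + 9²) = √(14251.7088 + 81) = √14332.7088 = 119.719291
L = 5.25 × 119.719291 = 628.526280
V = π·4² × L = 50.265482 × 628.526280 = 31593.176718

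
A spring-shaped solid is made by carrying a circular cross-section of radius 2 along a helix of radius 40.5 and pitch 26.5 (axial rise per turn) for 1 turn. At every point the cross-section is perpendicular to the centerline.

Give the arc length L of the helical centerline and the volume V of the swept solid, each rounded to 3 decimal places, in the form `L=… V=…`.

2πR = 2π·40.5 = 254.469005
per-turn = √(254.469005² + 26.5²) = √(64754.4745 + 702.25) = √65456.7245 = 255.845118
L = 1 × 255.845118 = 255.845118
V = π·2² × L = 12.566371 × 255.845118 = 3215.044574

L=255.845 V=3215.045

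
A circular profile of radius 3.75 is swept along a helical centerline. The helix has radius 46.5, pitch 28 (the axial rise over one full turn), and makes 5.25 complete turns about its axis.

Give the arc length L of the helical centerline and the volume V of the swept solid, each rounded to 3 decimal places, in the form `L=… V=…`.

L=1540.910 V=68075.336

2πR = 2π·46.5 = 292.168117
per-turn = √(292.168117² + 28²) = √(85362.2085 + 784) = √86146.2085 = 293.506743
L = 5.25 × 293.506743 = 1540.910403
V = π·3.75² × L = 44.178647 × 1540.910403 = 68075.336287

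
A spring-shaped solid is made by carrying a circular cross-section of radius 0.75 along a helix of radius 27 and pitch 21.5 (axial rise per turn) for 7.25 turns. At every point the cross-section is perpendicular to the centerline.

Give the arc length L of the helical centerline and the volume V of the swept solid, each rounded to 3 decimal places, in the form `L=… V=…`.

L=1239.772 V=2190.857

2πR = 2π·27 = 169.646003
per-turn = √(169.646003² + 21.5²) = √(28779.7664 + 462.25) = √29242.0164 = 171.002972
L = 7.25 × 171.002972 = 1239.771547
V = π·0.75² × L = 1.767146 × 1239.771547 = 2190.857166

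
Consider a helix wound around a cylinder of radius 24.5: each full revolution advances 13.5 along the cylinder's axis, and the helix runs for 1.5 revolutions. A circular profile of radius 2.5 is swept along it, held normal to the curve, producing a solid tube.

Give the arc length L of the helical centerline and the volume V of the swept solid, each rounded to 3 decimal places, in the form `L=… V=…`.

2πR = 2π·24.5 = 153.938040
per-turn = √(153.938040² + 13.5²) = √(23696.9202 + 182.25) = √23879.1702 = 154.528865
L = 1.5 × 154.528865 = 231.793298
V = π·2.5² × L = 19.634954 × 231.793298 = 4551.250758

L=231.793 V=4551.251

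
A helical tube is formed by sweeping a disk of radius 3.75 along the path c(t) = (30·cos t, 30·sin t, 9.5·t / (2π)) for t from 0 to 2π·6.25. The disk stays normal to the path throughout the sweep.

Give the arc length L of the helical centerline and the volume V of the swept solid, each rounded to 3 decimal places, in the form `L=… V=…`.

L=1179.593 V=52112.801

2πR = 2π·30 = 188.495559
per-turn = √(188.495559² + 9.5²) = √(35530.5758 + 90.25) = √35620.8258 = 188.734803
L = 6.25 × 188.734803 = 1179.592518
V = π·3.75² × L = 44.178647 × 1179.592518 = 52112.801111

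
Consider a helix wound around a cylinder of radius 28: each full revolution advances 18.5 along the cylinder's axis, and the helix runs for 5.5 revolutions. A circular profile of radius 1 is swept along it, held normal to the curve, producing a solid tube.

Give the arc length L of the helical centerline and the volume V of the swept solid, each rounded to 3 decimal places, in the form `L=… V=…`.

L=972.946 V=3056.599

2πR = 2π·28 = 175.929189
per-turn = √(175.929189² + 18.5²) = √(30951.0794 + 342.25) = √31293.3294 = 176.899207
L = 5.5 × 176.899207 = 972.945638
V = π·1² × L = 3.141593 × 972.945638 = 3056.598869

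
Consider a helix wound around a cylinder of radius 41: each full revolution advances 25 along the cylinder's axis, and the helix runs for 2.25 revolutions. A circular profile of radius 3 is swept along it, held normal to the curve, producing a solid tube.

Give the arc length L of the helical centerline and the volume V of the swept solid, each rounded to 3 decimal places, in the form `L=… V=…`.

2πR = 2π·41 = 257.610598
per-turn = √(257.610598² + 25²) = √(66363.2200 + 625) = √66988.2200 = 258.820826
L = 2.25 × 258.820826 = 582.346859
V = π·3² × L = 28.274334 × 582.346859 = 16465.469515

L=582.347 V=16465.470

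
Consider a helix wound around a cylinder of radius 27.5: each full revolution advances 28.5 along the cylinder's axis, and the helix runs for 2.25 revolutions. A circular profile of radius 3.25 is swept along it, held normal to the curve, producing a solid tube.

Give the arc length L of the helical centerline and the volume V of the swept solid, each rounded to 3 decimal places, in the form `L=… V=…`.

2πR = 2π·27.5 = 172.787596
per-turn = √(172.787596² + 28.5²) = √(29855.5533 + 812.25) = √30667.8033 = 175.122252
L = 2.25 × 175.122252 = 394.025068
V = π·3.25² × L = 33.183072 × 394.025068 = 13074.962363

L=394.025 V=13074.962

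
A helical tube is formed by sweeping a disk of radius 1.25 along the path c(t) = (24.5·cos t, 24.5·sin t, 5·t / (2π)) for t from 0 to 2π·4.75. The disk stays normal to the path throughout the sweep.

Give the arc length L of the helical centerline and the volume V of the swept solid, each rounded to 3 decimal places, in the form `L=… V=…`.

2πR = 2π·24.5 = 153.938040
per-turn = √(153.938040² + 5²) = √(23696.9202 + 25) = √23721.9202 = 154.019220
L = 4.75 × 154.019220 = 731.591296
V = π·1.25² × L = 4.908739 × 731.591296 = 3591.190374

L=731.591 V=3591.190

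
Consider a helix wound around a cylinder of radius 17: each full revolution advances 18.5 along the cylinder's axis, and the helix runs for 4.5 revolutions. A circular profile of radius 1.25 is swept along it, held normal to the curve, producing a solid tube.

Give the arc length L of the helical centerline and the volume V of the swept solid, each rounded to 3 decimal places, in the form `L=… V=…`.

L=487.820 V=2394.580

2πR = 2π·17 = 106.814150
per-turn = √(106.814150² + 18.5²) = √(11409.2627 + 342.25) = √11751.5127 = 108.404394
L = 4.5 × 108.404394 = 487.819774
V = π·1.25² × L = 4.908739 × 487.819774 = 2394.579716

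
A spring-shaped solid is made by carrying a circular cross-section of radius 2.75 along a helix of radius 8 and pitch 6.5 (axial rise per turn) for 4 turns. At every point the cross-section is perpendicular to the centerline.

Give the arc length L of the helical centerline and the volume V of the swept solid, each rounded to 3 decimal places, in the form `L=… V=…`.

L=202.736 V=4816.662

2πR = 2π·8 = 50.265482
per-turn = √(50.265482² + 6.5²) = √(2526.6187 + 42.25) = √2568.8687 = 50.684009
L = 4 × 50.684009 = 202.736034
V = π·2.75² × L = 23.758294 × 202.736034 = 4816.662398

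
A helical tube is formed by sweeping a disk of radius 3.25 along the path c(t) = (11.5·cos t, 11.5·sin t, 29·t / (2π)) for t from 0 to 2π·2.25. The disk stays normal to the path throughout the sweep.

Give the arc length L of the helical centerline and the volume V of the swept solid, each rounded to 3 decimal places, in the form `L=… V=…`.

2πR = 2π·11.5 = 72.256631
per-turn = √(72.256631² + 29²) = √(5221.0207 + 841) = √6062.0207 = 77.858980
L = 2.25 × 77.858980 = 175.182704
V = π·3.25² × L = 33.183072 × 175.182704 = 5813.100365

L=175.183 V=5813.100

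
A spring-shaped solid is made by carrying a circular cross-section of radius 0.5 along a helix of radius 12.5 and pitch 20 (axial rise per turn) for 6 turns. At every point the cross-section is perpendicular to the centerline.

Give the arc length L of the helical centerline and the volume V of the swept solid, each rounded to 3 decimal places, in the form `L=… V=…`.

L=486.278 V=381.922

2πR = 2π·12.5 = 78.539816
per-turn = √(78.539816² + 20²) = √(6168.5028 + 400) = √6568.5028 = 81.046300
L = 6 × 81.046300 = 486.277800
V = π·0.5² × L = 0.785398 × 486.277800 = 381.921691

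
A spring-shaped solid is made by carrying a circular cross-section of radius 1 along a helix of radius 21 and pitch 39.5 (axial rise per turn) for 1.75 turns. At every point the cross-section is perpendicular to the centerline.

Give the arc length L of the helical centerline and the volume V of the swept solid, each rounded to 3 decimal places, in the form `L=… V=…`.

L=241.032 V=757.224

2πR = 2π·21 = 131.946891
per-turn = √(131.946891² + 39.5²) = √(17409.9822 + 1560.25) = √18970.2322 = 137.732466
L = 1.75 × 137.732466 = 241.031815
V = π·1² × L = 3.141593 × 241.031815 = 757.223780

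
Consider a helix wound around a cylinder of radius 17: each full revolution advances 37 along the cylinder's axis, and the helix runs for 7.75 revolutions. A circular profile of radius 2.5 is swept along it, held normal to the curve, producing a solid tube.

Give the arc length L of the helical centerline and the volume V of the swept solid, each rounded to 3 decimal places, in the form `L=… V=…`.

L=876.068 V=17201.547

2πR = 2π·17 = 106.814150
per-turn = √(106.814150² + 37²) = √(11409.2627 + 1369) = √12778.2627 = 113.040978
L = 7.75 × 113.040978 = 876.067579
V = π·2.5² × L = 19.634954 × 876.067579 = 17201.546686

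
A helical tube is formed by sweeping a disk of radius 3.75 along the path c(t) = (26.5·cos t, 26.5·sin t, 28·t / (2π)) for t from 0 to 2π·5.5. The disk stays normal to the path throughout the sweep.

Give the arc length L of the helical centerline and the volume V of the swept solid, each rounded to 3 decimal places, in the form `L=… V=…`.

L=928.633 V=41025.731

2πR = 2π·26.5 = 166.504411
per-turn = √(166.504411² + 28²) = √(27723.7188 + 784) = √28507.7188 = 168.842290
L = 5.5 × 168.842290 = 928.632593
V = π·3.75² × L = 44.178647 × 928.632593 = 41025.731227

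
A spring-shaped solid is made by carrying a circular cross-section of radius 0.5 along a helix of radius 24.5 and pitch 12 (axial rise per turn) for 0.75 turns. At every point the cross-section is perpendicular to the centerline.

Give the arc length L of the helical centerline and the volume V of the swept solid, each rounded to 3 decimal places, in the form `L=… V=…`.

L=115.804 V=90.952

2πR = 2π·24.5 = 153.938040
per-turn = √(153.938040² + 12²) = √(23696.9202 + 144) = √23840.9202 = 154.405052
L = 0.75 × 154.405052 = 115.803789
V = π·0.5² × L = 0.785398 × 115.803789 = 90.952083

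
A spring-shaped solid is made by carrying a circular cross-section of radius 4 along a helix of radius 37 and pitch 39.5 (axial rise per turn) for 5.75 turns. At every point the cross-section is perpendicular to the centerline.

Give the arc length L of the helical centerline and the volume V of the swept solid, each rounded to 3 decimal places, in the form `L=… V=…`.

2πR = 2π·37 = 232.477856
per-turn = √(232.477856² + 39.5²) = √(54045.9537 + 1560.25) = √55606.2037 = 235.809677
L = 5.75 × 235.809677 = 1355.905642
V = π·4² × L = 50.265482 × 1355.905642 = 68155.251259

L=1355.906 V=68155.251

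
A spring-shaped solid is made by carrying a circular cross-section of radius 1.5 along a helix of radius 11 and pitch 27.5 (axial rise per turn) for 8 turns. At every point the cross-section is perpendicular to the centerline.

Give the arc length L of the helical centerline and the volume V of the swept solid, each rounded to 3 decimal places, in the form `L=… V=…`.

2πR = 2π·11 = 69.115038
per-turn = √(69.115038² + 27.5²) = √(4776.8885 + 756.25) = √5533.1385 = 74.385069
L = 8 × 74.385069 = 595.080554
V = π·1.5² × L = 7.068583 × 595.080554 = 4206.376569

L=595.081 V=4206.377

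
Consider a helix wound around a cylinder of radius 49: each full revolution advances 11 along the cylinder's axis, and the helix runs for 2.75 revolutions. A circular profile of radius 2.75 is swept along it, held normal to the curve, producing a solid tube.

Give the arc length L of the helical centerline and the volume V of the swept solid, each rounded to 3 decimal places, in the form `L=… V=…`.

2πR = 2π·49 = 307.876080
per-turn = √(307.876080² + 11²) = √(94787.6807 + 121) = √94908.6807 = 308.072525
L = 2.75 × 308.072525 = 847.199444
V = π·2.75² × L = 23.758294 × 847.199444 = 20128.013837

L=847.199 V=20128.014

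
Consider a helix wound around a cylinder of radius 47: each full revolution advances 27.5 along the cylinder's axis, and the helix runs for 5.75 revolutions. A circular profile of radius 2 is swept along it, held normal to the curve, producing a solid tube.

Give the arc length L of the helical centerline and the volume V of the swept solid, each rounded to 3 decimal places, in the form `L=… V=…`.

L=1705.377 V=21430.405

2πR = 2π·47 = 295.309709
per-turn = √(295.309709² + 27.5²) = √(87207.8245 + 756.25) = √87964.0745 = 296.587381
L = 5.75 × 296.587381 = 1705.377440
V = π·2² × L = 12.566371 × 1705.377440 = 21430.404948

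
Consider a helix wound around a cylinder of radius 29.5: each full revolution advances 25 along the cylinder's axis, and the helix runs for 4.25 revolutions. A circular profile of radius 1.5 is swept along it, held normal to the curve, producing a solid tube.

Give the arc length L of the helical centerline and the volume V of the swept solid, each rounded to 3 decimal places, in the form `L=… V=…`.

2πR = 2π·29.5 = 185.353967
per-turn = √(185.353967² + 25²) = √(34356.0929 + 625) = √34981.0929 = 187.032331
L = 4.25 × 187.032331 = 794.887408
V = π·1.5² × L = 7.068583 × 794.887408 = 5618.727991

L=794.887 V=5618.728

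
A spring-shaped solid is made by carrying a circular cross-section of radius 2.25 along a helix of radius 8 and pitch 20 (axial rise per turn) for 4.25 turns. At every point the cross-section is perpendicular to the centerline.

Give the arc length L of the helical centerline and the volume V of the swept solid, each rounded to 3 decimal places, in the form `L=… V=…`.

2πR = 2π·8 = 50.265482
per-turn = √(50.265482² + 20²) = √(2526.6187 + 400) = √2926.6187 = 54.098232
L = 4.25 × 54.098232 = 229.917487
V = π·2.25² × L = 15.904313 × 229.917487 = 3656.679631

L=229.917 V=3656.680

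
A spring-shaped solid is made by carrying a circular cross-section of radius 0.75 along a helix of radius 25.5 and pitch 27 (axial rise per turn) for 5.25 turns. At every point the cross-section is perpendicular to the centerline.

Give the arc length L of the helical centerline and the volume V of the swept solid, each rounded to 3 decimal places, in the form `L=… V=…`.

L=853.021 V=1507.413

2πR = 2π·25.5 = 160.221225
per-turn = √(160.221225² + 27²) = √(25670.8410 + 729) = √26399.8410 = 162.480279
L = 5.25 × 162.480279 = 853.021464
V = π·0.75² × L = 1.767146 × 853.021464 = 1507.413356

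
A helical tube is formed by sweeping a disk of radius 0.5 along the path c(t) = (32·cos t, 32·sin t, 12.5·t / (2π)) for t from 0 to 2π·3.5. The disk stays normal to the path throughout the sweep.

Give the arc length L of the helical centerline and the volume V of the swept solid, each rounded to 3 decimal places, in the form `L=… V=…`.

2πR = 2π·32 = 201.061930
per-turn = √(201.061930² + 12.5²) = √(40425.8996 + 156.25) = √40582.1496 = 201.450117
L = 3.5 × 201.450117 = 705.075409
V = π·0.5² × L = 0.785398 × 705.075409 = 553.764932

L=705.075 V=553.765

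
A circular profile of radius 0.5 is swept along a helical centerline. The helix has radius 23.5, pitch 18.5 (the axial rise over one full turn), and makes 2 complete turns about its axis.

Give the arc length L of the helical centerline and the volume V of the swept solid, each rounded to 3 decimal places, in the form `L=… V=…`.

2πR = 2π·23.5 = 147.654855
per-turn = √(147.654855² + 18.5²) = √(21801.9561 + 342.25) = √22144.2061 = 148.809294
L = 2 × 148.809294 = 297.618589
V = π·0.5² × L = 0.785398 × 297.618589 = 233.749093

L=297.619 V=233.749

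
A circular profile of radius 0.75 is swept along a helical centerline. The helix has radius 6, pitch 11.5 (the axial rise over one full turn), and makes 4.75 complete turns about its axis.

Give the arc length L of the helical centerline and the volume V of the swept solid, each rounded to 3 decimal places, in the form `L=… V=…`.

L=187.217 V=330.840

2πR = 2π·6 = 37.699112
per-turn = √(37.699112² + 11.5²) = √(1421.2230 + 132.25) = √1553.4730 = 39.414122
L = 4.75 × 39.414122 = 187.217081
V = π·0.75² × L = 1.767146 × 187.217081 = 330.839891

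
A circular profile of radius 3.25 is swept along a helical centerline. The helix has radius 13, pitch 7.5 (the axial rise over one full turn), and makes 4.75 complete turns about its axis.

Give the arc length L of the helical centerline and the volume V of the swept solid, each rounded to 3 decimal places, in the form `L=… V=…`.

2πR = 2π·13 = 81.681409
per-turn = √(81.681409² + 7.5²) = √(6671.8526 + 56.25) = √6728.1026 = 82.025012
L = 4.75 × 82.025012 = 389.618806
V = π·3.25² × L = 33.183072 × 389.618806 = 12928.749065

L=389.619 V=12928.749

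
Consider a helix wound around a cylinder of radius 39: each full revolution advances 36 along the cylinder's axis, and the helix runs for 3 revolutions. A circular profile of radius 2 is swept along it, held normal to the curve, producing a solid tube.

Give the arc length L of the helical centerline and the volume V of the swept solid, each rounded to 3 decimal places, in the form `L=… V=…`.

L=743.024 V=9337.110

2πR = 2π·39 = 245.044227
per-turn = √(245.044227² + 36²) = √(60046.6732 + 1296) = √61342.6732 = 247.674531
L = 3 × 247.674531 = 743.023592
V = π·2² × L = 12.566371 × 743.023592 = 9337.109835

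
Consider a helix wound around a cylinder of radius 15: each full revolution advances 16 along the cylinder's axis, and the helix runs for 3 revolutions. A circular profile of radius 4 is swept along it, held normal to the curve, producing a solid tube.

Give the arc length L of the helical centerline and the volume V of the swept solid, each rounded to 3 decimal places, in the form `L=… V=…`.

2πR = 2π·15 = 94.247780
per-turn = √(94.247780² + 16²) = √(8882.6440 + 256) = √9138.6440 = 95.596255
L = 3 × 95.596255 = 286.788765
V = π·4² × L = 50.265482 × 286.788765 = 14415.575629

L=286.789 V=14415.576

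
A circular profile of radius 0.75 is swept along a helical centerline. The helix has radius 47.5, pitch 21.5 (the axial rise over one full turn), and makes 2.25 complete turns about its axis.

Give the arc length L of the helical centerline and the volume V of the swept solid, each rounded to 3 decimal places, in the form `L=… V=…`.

2πR = 2π·47.5 = 298.451302
per-turn = √(298.451302² + 21.5²) = √(89073.1797 + 462.25) = √89535.4297 = 299.224714
L = 2.25 × 299.224714 = 673.255607
V = π·0.75² × L = 1.767146 × 673.255607 = 1189.740865

L=673.256 V=1189.741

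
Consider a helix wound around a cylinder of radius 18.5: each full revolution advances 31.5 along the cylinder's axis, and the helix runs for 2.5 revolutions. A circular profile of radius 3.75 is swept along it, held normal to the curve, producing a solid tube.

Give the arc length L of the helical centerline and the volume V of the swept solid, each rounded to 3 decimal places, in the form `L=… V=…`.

L=301.079 V=13301.248

2πR = 2π·18.5 = 116.238928
per-turn = √(116.238928² + 31.5²) = √(13511.4884 + 992.25) = √14503.7384 = 120.431468
L = 2.5 × 120.431468 = 301.078669
V = π·3.75² × L = 44.178647 × 301.078669 = 13301.248161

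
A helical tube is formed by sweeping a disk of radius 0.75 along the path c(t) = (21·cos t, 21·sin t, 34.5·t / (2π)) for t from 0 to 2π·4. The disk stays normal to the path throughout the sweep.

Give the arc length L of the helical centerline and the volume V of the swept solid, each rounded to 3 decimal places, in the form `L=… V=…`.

2πR = 2π·21 = 131.946891
per-turn = √(131.946891² + 34.5²) = √(17409.9822 + 1190.25) = √18600.2322 = 136.382668
L = 4 × 136.382668 = 545.530672
V = π·0.75² × L = 1.767146 × 545.530672 = 964.032274

L=545.531 V=964.032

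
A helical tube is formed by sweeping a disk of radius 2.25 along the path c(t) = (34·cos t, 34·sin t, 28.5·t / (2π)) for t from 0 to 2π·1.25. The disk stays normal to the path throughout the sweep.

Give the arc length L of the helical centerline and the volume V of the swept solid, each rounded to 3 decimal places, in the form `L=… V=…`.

2πR = 2π·34 = 213.628300
per-turn = √(213.628300² + 28.5²) = √(45637.0508 + 812.25) = √46449.3008 = 215.520998
L = 1.25 × 215.520998 = 269.401248
V = π·2.25² × L = 15.904313 × 269.401248 = 4284.641719

L=269.401 V=4284.642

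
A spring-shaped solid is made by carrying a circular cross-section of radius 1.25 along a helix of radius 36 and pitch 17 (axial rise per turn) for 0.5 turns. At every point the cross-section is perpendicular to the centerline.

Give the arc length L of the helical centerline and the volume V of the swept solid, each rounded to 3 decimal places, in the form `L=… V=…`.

2πR = 2π·36 = 226.194671
per-turn = √(226.194671² + 17²) = √(51164.0292 + 289) = √51453.0292 = 226.832602
L = 0.5 × 226.832602 = 113.416301
V = π·1.25² × L = 4.908739 × 113.416301 = 556.730965

L=113.416 V=556.731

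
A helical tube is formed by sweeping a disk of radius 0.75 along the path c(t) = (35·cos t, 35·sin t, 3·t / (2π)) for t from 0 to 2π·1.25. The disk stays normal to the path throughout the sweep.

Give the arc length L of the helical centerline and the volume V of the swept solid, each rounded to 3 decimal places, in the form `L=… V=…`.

L=274.915 V=485.815

2πR = 2π·35 = 219.911486
per-turn = √(219.911486² + 3²) = √(48361.0616 + 9) = √48370.0616 = 219.931948
L = 1.25 × 219.931948 = 274.914934
V = π·0.75² × L = 1.767146 × 274.914934 = 485.814790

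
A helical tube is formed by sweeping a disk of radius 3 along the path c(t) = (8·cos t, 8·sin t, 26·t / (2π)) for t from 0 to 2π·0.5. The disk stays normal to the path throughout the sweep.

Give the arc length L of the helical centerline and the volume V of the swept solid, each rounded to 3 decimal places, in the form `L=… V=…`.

2πR = 2π·8 = 50.265482
per-turn = √(50.265482² + 26²) = √(2526.6187 + 676) = √3202.6187 = 56.591684
L = 0.5 × 56.591684 = 28.295842
V = π·3² × L = 28.274334 × 28.295842 = 800.046088

L=28.296 V=800.046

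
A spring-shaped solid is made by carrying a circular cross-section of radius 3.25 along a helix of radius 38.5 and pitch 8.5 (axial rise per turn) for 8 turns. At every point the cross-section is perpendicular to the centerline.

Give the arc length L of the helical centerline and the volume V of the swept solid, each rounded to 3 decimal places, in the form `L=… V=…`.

2πR = 2π·38.5 = 241.902634
per-turn = √(241.902634² + 8.5²) = √(58516.8845 + 72.25) = √58589.1345 = 242.051925
L = 8 × 242.051925 = 1936.415402
V = π·3.25² × L = 33.183072 × 1936.415402 = 64256.212475

L=1936.415 V=64256.212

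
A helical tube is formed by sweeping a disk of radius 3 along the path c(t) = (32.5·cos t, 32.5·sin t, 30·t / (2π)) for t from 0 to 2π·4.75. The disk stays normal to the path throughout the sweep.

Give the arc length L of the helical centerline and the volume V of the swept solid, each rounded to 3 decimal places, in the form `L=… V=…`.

2πR = 2π·32.5 = 204.203522
per-turn = √(204.203522² + 30²) = √(41699.0786 + 900) = √42599.0786 = 206.395442
L = 4.75 × 206.395442 = 980.378351
V = π·3² × L = 28.274334 × 980.378351 = 27719.544823

L=980.378 V=27719.545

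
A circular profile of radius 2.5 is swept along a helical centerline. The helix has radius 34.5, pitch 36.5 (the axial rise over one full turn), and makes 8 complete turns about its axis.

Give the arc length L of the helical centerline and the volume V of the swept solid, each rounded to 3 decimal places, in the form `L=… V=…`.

2πR = 2π·34.5 = 216.769893
per-turn = √(216.769893² + 36.5²) = √(46989.1866 + 1332.25) = √48321.4366 = 219.821374
L = 8 × 219.821374 = 1758.570994
V = π·2.5² × L = 19.634954 × 1758.570994 = 34529.460714

L=1758.571 V=34529.461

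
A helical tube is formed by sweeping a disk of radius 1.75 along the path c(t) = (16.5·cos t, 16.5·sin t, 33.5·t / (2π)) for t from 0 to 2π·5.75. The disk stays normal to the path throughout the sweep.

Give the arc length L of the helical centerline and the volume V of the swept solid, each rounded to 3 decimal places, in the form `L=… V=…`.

L=626.466 V=6027.313

2πR = 2π·16.5 = 103.672558
per-turn = √(103.672558² + 33.5²) = √(10747.9992 + 1122.25) = √11870.2492 = 108.950673
L = 5.75 × 108.950673 = 626.466371
V = π·1.75² × L = 9.621128 × 626.466371 = 6027.312830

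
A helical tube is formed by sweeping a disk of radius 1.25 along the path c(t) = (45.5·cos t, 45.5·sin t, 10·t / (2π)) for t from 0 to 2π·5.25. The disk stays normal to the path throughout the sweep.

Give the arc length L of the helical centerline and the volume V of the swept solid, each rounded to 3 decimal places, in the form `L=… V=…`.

L=1501.814 V=7372.011

2πR = 2π·45.5 = 285.884931
per-turn = √(285.884931² + 10²) = √(81730.1940 + 100) = √81830.1940 = 286.059774
L = 5.25 × 286.059774 = 1501.813811
V = π·1.25² × L = 4.908739 × 1501.813811 = 7372.011307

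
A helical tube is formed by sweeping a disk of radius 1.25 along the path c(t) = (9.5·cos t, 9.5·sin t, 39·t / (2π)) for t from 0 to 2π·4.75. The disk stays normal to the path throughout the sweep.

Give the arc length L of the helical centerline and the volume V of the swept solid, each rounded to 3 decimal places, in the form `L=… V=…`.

L=338.683 V=1662.506

2πR = 2π·9.5 = 59.690260
per-turn = √(59.690260² + 39²) = √(3562.9272 + 1521) = √5083.9272 = 71.301663
L = 4.75 × 71.301663 = 338.682901
V = π·1.25² × L = 4.908739 × 338.682901 = 1662.505801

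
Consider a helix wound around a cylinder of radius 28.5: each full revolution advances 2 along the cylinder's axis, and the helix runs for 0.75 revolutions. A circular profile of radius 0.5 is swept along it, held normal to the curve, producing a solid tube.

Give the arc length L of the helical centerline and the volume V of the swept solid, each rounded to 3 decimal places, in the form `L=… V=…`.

2πR = 2π·28.5 = 179.070781
per-turn = √(179.070781² + 2²) = √(32066.3447 + 4) = √32070.3447 = 179.081950
L = 0.75 × 179.081950 = 134.311462
V = π·0.5² × L = 0.785398 × 134.311462 = 105.487976

L=134.311 V=105.488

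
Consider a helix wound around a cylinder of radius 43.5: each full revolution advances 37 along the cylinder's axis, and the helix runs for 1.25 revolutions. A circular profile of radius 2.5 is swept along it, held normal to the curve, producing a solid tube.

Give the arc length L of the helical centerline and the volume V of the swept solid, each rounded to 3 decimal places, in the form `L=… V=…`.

L=344.764 V=6769.435

2πR = 2π·43.5 = 273.318561
per-turn = √(273.318561² + 37²) = √(74703.0357 + 1369) = √76072.0357 = 275.811595
L = 1.25 × 275.811595 = 344.764493
V = π·2.5² × L = 19.634954 × 344.764493 = 6769.434995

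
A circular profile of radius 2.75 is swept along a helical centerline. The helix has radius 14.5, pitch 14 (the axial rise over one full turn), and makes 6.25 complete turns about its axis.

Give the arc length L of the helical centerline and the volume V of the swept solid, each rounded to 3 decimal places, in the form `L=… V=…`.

L=576.097 V=13687.091

2πR = 2π·14.5 = 91.106187
per-turn = √(91.106187² + 14²) = √(8300.3373 + 196) = √8496.3373 = 92.175579
L = 6.25 × 92.175579 = 576.097367
V = π·2.75² × L = 23.758294 × 576.097367 = 13687.090864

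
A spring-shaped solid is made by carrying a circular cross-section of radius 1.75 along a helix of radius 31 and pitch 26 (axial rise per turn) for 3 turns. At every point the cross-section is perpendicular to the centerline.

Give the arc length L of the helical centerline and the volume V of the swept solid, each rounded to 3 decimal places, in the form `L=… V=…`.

2πR = 2π·31 = 194.778745
per-turn = √(194.778745² + 26²) = √(37938.7593 + 676) = √38614.7593 = 196.506385
L = 3 × 196.506385 = 589.519155
V = π·1.75² × L = 9.621128 × 589.519155 = 5671.838953

L=589.519 V=5671.839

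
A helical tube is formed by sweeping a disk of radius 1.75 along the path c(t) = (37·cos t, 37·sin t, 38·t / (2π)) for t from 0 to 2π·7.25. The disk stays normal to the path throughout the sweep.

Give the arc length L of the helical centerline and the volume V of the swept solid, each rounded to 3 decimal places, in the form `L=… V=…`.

L=1707.832 V=16431.271

2πR = 2π·37 = 232.477856
per-turn = √(232.477856² + 38²) = √(54045.9537 + 1444) = √55489.9537 = 235.563057
L = 7.25 × 235.563057 = 1707.832161
V = π·1.75² × L = 9.621128 × 1707.832161 = 16431.270976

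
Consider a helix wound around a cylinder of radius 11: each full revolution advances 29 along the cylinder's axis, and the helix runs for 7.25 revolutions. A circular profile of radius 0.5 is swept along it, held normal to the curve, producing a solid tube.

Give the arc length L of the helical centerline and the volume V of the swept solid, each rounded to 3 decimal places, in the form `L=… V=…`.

L=543.406 V=426.790

2πR = 2π·11 = 69.115038
per-turn = √(69.115038² + 29²) = √(4776.8885 + 841) = √5617.8885 = 74.952575
L = 7.25 × 74.952575 = 543.406170
V = π·0.5² × L = 0.785398 × 543.406170 = 426.790208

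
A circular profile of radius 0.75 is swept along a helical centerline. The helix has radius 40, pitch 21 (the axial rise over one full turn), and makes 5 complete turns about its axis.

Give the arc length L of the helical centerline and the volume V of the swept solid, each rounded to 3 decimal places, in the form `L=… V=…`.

2πR = 2π·40 = 251.327412
per-turn = √(251.327412² + 21²) = √(63165.4682 + 441) = √63606.4682 = 252.203228
L = 5 × 252.203228 = 1261.016140
V = π·0.75² × L = 1.767146 × 1261.016140 = 2228.399460

L=1261.016 V=2228.399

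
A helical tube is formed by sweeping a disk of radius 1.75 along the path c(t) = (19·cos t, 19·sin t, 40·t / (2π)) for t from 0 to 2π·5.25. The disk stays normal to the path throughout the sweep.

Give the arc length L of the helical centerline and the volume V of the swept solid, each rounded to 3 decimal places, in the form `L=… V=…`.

2πR = 2π·19 = 119.380521
per-turn = √(119.380521² + 40²) = √(14251.7088 + 1600) = √15851.7088 = 125.903569
L = 5.25 × 125.903569 = 660.993739
V = π·1.75² × L = 9.621128 × 660.993739 = 6359.505038

L=660.994 V=6359.505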